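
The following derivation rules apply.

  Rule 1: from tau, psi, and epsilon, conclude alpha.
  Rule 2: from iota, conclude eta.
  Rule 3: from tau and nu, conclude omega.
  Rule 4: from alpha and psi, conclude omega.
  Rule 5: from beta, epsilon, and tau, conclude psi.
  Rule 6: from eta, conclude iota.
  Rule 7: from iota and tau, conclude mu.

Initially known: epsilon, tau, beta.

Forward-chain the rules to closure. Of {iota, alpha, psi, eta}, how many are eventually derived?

beta, epsilon, and tau hold, so psi follows (Rule 5).
tau, psi, and epsilon hold, so alpha follows (Rule 1).
iota would need eta (Rule 6), but eta is never established.
alpha: reached.
psi: reached.
eta would need iota (Rule 2), but iota is never established.
Reached: alpha and psi — 2 of the 4.

2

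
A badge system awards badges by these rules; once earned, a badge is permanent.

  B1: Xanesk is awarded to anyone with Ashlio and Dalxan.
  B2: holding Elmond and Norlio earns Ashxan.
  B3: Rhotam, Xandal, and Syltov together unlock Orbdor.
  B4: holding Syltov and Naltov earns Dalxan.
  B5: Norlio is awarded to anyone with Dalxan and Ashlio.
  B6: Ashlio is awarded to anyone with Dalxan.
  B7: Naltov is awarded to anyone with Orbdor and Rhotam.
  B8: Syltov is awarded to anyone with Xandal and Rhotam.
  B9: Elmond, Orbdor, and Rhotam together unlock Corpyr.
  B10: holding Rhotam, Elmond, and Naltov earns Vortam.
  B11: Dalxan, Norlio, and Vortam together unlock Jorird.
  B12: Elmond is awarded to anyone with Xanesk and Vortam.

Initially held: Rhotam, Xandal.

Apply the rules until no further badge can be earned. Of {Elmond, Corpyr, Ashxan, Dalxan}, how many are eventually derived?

With Xandal and Rhotam, Syltov is earned (B8).
With Rhotam, Xandal, and Syltov, Orbdor is earned (B3).
With Orbdor and Rhotam, Naltov is earned (B7).
With Syltov and Naltov, Dalxan is earned (B4).
Elmond would need Xanesk and Vortam (B12), but Vortam is never earned.
Corpyr would need Elmond, Orbdor, and Rhotam (B9), but Elmond is never earned.
Ashxan would need Elmond and Norlio (B2), but Elmond is never earned.
Dalxan: reached.
Reached: Dalxan — 1 of the 4.

1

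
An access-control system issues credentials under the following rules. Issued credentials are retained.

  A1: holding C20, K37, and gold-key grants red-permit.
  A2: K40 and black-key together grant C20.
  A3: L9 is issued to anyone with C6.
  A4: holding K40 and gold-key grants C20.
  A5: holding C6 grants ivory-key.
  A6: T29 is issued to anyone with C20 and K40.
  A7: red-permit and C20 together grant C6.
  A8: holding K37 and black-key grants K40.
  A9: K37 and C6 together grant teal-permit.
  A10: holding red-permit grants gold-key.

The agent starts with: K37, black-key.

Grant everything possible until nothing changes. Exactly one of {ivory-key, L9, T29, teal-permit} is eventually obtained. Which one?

T29

Holding K37 and black-key grants K40 (A8).
Holding K40 and black-key grants C20 (A2).
Holding C20 and K40 grants T29 (A6).
teal-permit would need K37 and C6 (A9), but C6 is never granted. L9 would need C6 (A3), but C6 is never granted. ivory-key would need C6 (A5), but C6 is never granted.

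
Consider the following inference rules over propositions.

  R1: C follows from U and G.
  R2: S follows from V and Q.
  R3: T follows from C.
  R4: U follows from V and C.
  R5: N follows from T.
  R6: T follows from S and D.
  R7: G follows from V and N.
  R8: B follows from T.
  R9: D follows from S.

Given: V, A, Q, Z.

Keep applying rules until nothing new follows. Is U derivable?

U would need V and C (R4), but C is never established.

No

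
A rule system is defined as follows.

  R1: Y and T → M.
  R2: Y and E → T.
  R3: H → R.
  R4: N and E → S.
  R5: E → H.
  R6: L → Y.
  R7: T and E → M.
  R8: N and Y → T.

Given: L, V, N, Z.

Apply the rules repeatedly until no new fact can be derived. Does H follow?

H would need E (R5), but E is never established.

No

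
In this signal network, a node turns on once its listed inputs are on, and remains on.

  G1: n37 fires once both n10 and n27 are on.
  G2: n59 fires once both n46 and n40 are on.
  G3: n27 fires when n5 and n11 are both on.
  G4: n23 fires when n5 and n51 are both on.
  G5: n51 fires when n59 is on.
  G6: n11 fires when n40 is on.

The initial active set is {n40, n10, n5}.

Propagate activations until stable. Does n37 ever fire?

n40 is on, so n11 fires (G6).
G3: n5 and n11 on → n27 on.
G1: n10 and n27 on → n37 on.

Yes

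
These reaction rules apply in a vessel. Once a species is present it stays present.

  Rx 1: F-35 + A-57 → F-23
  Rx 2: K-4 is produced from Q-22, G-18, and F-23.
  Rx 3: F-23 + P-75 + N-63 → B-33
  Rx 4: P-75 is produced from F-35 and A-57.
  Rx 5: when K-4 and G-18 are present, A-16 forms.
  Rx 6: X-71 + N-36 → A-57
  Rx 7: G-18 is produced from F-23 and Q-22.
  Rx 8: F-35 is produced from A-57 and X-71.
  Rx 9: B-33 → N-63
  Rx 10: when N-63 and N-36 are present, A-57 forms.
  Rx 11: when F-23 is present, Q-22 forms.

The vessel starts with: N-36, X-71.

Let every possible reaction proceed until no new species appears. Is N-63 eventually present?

No

N-63 would need B-33 (Rx 9), but B-33 never forms.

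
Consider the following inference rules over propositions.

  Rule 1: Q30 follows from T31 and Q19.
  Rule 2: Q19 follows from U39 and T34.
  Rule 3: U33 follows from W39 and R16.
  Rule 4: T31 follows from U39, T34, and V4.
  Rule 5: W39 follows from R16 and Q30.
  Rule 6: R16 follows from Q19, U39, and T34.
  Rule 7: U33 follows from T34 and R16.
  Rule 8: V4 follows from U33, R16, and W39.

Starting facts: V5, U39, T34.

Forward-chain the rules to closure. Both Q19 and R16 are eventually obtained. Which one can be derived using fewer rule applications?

Q19: U39 and T34 hold, so Q19 follows (Rule 2). [1 rule application]
R16: U39 and T34 hold, so Q19 follows (Rule 2). Q19, U39, and T34 hold, so R16 follows (Rule 6). [2 rule applications]
Q19 needs fewer.

Q19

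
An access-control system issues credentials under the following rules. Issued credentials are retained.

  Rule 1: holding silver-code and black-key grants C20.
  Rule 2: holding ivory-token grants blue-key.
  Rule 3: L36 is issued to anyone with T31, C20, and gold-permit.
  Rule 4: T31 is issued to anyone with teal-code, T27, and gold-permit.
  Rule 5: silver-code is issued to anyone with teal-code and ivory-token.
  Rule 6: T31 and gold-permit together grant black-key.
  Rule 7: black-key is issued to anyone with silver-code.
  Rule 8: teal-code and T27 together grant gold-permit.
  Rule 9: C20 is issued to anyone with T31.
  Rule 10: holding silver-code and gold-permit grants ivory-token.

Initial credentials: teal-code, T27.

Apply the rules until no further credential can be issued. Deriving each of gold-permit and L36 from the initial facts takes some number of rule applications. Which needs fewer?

gold-permit: Holding teal-code and T27 grants gold-permit (Rule 8). [1 rule application]
L36: Holding teal-code and T27 grants gold-permit (Rule 8). Holding teal-code, T27, and gold-permit grants T31 (Rule 4). Holding T31 grants C20 (Rule 9). Holding T31, C20, and gold-permit grants L36 (Rule 3). [4 rule applications]
gold-permit needs fewer.

gold-permit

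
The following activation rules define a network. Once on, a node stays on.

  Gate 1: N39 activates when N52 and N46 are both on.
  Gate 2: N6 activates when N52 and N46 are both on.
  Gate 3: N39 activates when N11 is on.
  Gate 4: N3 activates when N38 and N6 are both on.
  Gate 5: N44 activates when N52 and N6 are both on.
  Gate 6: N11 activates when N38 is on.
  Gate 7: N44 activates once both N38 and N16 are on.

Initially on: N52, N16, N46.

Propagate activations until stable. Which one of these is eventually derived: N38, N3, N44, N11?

Gate 2: N52 and N46 on → N6 on.
N52 and N6 are on, so N44 activates (Gate 5).
No rule produces N38, and it is not given. N3 would need N38 and N6 (Gate 4), but N38 never turns on. N11 would need N38 (Gate 6), but N38 never turns on.

N44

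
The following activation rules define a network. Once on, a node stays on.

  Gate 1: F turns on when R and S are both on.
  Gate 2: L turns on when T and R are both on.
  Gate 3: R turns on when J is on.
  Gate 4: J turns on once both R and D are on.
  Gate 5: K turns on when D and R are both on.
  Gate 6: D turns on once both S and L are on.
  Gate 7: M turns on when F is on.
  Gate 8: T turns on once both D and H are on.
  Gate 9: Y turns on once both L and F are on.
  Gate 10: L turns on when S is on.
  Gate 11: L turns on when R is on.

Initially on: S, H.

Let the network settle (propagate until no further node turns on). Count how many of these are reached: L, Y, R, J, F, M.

1

S is on, so L turns on (Gate 10).
L: reached.
Y would need L and F (Gate 9), but F never turns on.
R would need J (Gate 3), but J never turns on.
J would need R and D (Gate 4), but R never turns on.
F would need R and S (Gate 1), but R never turns on.
M would need F (Gate 7), but F never turns on.
Reached: L — 1 of the 6.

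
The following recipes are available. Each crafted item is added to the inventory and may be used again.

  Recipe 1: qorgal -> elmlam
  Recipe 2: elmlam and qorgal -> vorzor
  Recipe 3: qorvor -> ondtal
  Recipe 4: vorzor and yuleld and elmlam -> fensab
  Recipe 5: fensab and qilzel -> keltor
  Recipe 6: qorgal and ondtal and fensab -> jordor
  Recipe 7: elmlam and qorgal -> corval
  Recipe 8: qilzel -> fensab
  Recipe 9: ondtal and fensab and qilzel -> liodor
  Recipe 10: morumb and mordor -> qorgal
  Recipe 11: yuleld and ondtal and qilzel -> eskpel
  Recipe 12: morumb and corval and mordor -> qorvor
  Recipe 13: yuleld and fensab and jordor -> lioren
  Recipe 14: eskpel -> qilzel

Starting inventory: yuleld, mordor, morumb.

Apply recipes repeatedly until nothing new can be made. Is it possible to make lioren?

morumb and mordor -> qorgal (Recipe 10).
qorgal -> elmlam (Recipe 1).
elmlam and qorgal -> vorzor (Recipe 2).
elmlam and qorgal -> corval (Recipe 7).
Using Recipe 4, vorzor, yuleld, and elmlam make fensab.
Using Recipe 12, morumb, corval, and mordor make qorvor.
Using Recipe 3, qorvor makes ondtal.
Using Recipe 6, qorgal, ondtal, and fensab make jordor.
Using Recipe 13, yuleld, fensab, and jordor make lioren.

Yes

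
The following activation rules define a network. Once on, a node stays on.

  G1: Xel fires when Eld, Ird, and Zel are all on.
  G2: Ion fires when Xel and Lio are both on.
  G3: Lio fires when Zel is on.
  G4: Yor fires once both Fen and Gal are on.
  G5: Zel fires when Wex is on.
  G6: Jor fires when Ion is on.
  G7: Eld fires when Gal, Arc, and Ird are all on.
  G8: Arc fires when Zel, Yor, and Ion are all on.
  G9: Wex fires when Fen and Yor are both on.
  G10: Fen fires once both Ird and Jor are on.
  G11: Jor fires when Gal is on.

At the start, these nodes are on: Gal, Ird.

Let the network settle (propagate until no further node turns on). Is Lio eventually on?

Yes

Gal is on, so Jor fires (G11).
G10: Ird and Jor on → Fen on.
Fen and Gal are on, so Yor fires (G4).
G9: Fen and Yor on → Wex on.
Wex is on, so Zel fires (G5).
G3: Zel on → Lio on.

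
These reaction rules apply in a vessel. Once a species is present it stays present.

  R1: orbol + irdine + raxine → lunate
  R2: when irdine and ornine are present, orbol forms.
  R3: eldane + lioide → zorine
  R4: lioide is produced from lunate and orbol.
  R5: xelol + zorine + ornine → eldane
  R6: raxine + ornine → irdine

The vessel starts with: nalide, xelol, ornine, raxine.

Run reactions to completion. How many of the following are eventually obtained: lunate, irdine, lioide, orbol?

4

raxine and ornine present → irdine forms (R6).
irdine and ornine present → orbol forms (R2).
orbol, irdine, and raxine present → lunate forms (R1).
lunate and orbol present → lioide forms (R4).
lunate: reached.
irdine: reached.
lioide: reached.
orbol: reached.
All 4 are reached.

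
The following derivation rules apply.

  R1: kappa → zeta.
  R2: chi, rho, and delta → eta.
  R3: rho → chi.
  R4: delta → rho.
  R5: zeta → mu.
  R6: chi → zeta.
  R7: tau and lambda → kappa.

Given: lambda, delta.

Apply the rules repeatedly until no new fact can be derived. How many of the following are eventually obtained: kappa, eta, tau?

1

From delta, R4 gives rho.
From rho, R3 gives chi.
chi, rho, and delta hold, so eta follows (R2).
kappa would need tau and lambda (R7), but tau is never established.
eta: reached.
No rule produces tau, and it is not given.
Reached: eta — 1 of the 3.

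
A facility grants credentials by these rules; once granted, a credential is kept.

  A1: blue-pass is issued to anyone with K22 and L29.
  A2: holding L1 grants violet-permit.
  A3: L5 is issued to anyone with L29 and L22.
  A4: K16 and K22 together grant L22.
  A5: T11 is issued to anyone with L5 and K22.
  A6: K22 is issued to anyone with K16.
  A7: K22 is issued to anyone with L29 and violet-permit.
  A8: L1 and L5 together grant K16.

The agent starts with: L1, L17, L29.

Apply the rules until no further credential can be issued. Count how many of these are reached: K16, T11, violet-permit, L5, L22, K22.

Holding L1 grants violet-permit (A2).
Holding L29 and violet-permit grants K22 (A7).
K16 would need L1 and L5 (A8), but L5 is never granted.
T11 would need L5 and K22 (A5), but L5 is never granted.
violet-permit: reached.
L5 would need L29 and L22 (A3), but L22 is never granted.
L22 would need K16 and K22 (A4), but K16 is never granted.
K22: reached.
Reached: violet-permit and K22 — 2 of the 6.

2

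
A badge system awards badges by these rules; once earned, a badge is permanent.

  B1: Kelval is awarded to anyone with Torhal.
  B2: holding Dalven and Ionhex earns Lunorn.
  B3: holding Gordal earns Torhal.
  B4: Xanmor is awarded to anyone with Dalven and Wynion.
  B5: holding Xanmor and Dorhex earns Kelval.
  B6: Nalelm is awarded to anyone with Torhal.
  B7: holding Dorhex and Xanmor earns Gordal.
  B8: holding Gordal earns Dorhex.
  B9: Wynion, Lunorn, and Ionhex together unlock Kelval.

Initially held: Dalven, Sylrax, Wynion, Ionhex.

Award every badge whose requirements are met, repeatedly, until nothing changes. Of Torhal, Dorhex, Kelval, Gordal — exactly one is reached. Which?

Kelval

With Dalven and Ionhex, Lunorn is earned (B2).
With Wynion, Lunorn, and Ionhex, Kelval is earned (B9).
Dorhex would need Gordal (B8), but Gordal is never earned. Torhal would need Gordal (B3), but Gordal is never earned. Gordal would need Dorhex and Xanmor (B7), but Dorhex is never earned.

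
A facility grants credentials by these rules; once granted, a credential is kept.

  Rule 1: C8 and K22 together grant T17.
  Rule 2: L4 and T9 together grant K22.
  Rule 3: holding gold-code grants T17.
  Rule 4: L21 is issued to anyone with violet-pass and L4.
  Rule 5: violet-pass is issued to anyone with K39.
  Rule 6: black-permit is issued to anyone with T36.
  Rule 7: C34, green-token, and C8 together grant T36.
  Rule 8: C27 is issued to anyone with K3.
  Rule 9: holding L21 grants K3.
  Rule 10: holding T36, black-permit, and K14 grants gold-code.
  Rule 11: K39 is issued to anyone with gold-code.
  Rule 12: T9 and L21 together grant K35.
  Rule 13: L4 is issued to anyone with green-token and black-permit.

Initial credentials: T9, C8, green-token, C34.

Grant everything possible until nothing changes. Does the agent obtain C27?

No

C27 would need K3 (Rule 8), but K3 is never granted.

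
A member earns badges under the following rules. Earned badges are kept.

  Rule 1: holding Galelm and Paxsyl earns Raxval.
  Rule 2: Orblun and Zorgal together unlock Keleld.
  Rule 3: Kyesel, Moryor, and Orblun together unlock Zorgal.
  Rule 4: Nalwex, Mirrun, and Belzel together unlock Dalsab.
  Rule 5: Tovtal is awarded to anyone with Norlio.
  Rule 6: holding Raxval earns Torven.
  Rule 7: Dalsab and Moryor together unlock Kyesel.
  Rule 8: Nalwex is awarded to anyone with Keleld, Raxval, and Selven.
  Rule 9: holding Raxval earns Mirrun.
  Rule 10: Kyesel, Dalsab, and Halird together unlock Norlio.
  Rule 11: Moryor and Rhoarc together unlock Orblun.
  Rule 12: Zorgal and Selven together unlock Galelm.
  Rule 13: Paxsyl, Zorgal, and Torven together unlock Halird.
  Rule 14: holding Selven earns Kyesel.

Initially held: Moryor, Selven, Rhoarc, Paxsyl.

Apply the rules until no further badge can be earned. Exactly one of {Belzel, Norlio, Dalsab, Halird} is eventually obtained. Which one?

With Selven, Kyesel is earned (Rule 14).
With Moryor and Rhoarc, Orblun is earned (Rule 11).
With Kyesel, Moryor, and Orblun, Zorgal is earned (Rule 3).
With Zorgal and Selven, Galelm is earned (Rule 12).
With Galelm and Paxsyl, Raxval is earned (Rule 1).
With Raxval, Torven is earned (Rule 6).
With Paxsyl, Zorgal, and Torven, Halird is earned (Rule 13).
No rule produces Belzel, and it is not given. Dalsab would need Nalwex, Mirrun, and Belzel (Rule 4), but Belzel is never earned. Norlio would need Kyesel, Dalsab, and Halird (Rule 10), but Dalsab is never earned.

Halird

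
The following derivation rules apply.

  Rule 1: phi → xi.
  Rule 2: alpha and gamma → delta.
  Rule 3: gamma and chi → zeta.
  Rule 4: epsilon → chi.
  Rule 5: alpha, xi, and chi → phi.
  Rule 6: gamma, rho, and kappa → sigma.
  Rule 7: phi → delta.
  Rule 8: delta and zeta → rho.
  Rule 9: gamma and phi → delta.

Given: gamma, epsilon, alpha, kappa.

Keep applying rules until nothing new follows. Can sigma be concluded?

Yes

epsilon holds, so chi follows (Rule 4).
alpha and gamma hold, so delta follows (Rule 2).
gamma and chi hold, so zeta follows (Rule 3).
delta and zeta hold, so rho follows (Rule 8).
gamma, rho, and kappa hold, so sigma follows (Rule 6).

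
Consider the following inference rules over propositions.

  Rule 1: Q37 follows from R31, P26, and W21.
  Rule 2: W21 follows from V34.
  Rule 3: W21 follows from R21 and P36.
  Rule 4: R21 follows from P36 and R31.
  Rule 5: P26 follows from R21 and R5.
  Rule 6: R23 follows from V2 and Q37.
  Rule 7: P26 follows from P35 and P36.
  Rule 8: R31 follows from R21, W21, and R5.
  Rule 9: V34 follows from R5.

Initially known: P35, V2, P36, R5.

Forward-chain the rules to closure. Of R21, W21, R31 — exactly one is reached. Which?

W21

R5 holds, so V34 follows (Rule 9).
V34 holds, so W21 follows (Rule 2).
R21 would need P36 and R31 (Rule 4), but R31 is never established. R31 would need R21, W21, and R5 (Rule 8), but R21 is never established.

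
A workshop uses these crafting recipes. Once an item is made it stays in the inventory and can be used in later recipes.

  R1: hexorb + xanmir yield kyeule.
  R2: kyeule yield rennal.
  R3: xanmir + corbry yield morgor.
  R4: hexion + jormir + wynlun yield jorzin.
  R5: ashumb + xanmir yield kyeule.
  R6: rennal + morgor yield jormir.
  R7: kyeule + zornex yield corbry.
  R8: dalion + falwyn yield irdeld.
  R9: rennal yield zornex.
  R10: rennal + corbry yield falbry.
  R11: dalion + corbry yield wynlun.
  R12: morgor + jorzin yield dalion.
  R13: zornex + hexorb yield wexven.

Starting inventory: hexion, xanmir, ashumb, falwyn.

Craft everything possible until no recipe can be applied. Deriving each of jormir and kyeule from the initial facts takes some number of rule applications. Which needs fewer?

kyeule

kyeule: ashumb + xanmir → kyeule (R5). [1 rule application]
jormir: Using R5, ashumb and xanmir make kyeule. Using R2, kyeule makes rennal. Using R9, rennal makes zornex. Using R7, kyeule and zornex make corbry. Using R3, xanmir and corbry make morgor. rennal + morgor → jormir (R6). [6 rule applications]
kyeule needs fewer.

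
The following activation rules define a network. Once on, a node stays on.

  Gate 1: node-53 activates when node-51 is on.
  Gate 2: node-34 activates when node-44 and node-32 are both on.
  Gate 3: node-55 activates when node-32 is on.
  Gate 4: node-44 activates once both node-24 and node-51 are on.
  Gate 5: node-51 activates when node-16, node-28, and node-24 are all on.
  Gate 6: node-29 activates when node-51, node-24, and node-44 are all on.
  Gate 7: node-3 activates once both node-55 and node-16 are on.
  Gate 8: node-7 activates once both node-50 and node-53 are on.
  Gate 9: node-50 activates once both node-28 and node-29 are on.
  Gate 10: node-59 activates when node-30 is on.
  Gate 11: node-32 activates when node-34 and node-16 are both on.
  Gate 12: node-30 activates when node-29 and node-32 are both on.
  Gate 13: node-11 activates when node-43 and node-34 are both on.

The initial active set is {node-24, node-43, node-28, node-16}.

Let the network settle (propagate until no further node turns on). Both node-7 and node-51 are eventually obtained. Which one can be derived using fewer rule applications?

node-51: Gate 5: node-16, node-28, and node-24 on → node-51 on. [1 rule application]
node-7: Gate 5: node-16, node-28, and node-24 on → node-51 on. Gate 4: node-24 and node-51 on → node-44 on. node-51 is on, so node-53 activates (Gate 1). node-51, node-24, and node-44 are on, so node-29 activates (Gate 6). Gate 9: node-28 and node-29 on → node-50 on. Gate 8: node-50 and node-53 on → node-7 on. [6 rule applications]
node-51 needs fewer.

node-51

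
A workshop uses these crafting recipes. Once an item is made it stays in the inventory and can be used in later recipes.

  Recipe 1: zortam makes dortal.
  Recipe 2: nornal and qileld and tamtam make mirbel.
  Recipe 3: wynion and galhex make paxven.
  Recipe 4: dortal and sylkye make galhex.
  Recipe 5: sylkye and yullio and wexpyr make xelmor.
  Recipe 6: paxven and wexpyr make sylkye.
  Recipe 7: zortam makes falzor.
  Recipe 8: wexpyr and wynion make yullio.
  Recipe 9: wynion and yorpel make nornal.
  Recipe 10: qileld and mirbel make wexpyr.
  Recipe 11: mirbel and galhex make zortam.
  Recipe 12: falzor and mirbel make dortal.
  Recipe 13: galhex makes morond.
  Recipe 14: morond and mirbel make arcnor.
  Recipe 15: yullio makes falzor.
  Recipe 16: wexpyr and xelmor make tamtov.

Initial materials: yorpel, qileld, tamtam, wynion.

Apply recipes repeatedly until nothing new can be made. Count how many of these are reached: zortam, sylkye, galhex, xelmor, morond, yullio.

1

wynion and yorpel → nornal (Recipe 9).
nornal and qileld and tamtam → mirbel (Recipe 2).
Using Recipe 10, qileld and mirbel make wexpyr.
Using Recipe 8, wexpyr and wynion make yullio.
zortam would need mirbel and galhex (Recipe 11), but galhex is never obtained.
sylkye would need paxven and wexpyr (Recipe 6), but paxven is never obtained.
galhex would need dortal and sylkye (Recipe 4), but sylkye is never obtained.
xelmor would need sylkye, yullio, and wexpyr (Recipe 5), but sylkye is never obtained.
morond would need galhex (Recipe 13), but galhex is never obtained.
yullio: reached.
Reached: yullio — 1 of the 6.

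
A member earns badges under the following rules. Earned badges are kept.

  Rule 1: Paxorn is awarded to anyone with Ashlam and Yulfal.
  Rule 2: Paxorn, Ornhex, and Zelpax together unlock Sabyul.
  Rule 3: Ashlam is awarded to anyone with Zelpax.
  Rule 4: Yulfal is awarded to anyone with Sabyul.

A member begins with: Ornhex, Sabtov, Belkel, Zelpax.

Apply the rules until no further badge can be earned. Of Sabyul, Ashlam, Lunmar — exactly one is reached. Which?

With Zelpax, Ashlam is earned (Rule 3).
Sabyul would need Paxorn, Ornhex, and Zelpax (Rule 2), but Paxorn is never earned. No rule produces Lunmar, and it is not given.

Ashlam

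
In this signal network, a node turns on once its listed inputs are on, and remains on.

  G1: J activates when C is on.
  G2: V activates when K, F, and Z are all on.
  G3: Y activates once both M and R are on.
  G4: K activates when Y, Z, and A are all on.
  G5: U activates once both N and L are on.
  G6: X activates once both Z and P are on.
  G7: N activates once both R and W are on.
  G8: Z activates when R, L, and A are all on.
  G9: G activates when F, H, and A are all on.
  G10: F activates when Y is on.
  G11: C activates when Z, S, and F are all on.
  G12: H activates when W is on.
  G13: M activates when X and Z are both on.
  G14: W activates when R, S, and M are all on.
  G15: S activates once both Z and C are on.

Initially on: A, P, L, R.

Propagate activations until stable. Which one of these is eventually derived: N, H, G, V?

V

G8: R, L, and A on → Z on.
Z and P are on, so X activates (G6).
G13: X and Z on → M on.
G3: M and R on → Y on.
Y, Z, and A are on, so K activates (G4).
Y is on, so F activates (G10).
K, F, and Z are on, so V activates (G2).
G would need F, H, and A (G9), but H never turns on. N would need R and W (G7), but W never turns on. H would need W (G12), but W never turns on.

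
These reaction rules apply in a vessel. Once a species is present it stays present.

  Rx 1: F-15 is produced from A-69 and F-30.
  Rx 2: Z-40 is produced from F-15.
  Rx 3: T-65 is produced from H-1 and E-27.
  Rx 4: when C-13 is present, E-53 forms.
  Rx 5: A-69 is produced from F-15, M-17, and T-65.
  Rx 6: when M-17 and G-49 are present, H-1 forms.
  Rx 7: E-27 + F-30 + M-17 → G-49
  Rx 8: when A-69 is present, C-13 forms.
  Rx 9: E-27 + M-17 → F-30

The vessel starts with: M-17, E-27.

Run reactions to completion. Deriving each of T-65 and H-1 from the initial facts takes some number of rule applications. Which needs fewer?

H-1

H-1: E-27 and M-17 present → F-30 forms (Rx 9). E-27, F-30, and M-17 present → G-49 forms (Rx 7). M-17 and G-49 present → H-1 forms (Rx 6). [3 rule applications]
T-65: E-27 and M-17 present → F-30 forms (Rx 9). E-27, F-30, and M-17 present → G-49 forms (Rx 7). M-17 and G-49 present → H-1 forms (Rx 6). H-1 and E-27 present → T-65 forms (Rx 3). [4 rule applications]
H-1 needs fewer.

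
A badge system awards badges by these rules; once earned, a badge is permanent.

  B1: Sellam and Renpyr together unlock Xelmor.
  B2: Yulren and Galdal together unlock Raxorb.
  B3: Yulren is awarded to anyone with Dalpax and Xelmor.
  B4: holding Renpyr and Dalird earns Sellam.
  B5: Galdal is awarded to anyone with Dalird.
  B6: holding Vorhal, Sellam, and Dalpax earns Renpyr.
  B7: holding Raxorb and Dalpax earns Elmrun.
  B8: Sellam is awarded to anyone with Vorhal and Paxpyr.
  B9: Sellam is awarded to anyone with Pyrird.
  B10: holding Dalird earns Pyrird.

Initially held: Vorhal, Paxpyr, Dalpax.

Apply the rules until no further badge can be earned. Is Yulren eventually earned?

Yes

With Vorhal and Paxpyr, Sellam is earned (B8).
With Vorhal, Sellam, and Dalpax, Renpyr is earned (B6).
With Sellam and Renpyr, Xelmor is earned (B1).
With Dalpax and Xelmor, Yulren is earned (B3).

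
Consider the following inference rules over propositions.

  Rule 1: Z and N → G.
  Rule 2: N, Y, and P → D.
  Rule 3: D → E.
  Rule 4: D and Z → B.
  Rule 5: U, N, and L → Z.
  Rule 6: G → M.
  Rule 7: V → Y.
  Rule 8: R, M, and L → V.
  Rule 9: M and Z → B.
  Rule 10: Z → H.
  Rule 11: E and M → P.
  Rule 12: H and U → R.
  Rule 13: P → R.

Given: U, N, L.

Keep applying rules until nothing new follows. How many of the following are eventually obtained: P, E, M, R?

From U, N, and L, Rule 5 gives Z.
Z and N hold, so G follows (Rule 1).
Z holds, so H follows (Rule 10).
G holds, so M follows (Rule 6).
H and U hold, so R follows (Rule 12).
P would need E and M (Rule 11), but E is never established.
E would need D (Rule 3), but D is never established.
M: reached.
R: reached.
Reached: M and R — 2 of the 4.

2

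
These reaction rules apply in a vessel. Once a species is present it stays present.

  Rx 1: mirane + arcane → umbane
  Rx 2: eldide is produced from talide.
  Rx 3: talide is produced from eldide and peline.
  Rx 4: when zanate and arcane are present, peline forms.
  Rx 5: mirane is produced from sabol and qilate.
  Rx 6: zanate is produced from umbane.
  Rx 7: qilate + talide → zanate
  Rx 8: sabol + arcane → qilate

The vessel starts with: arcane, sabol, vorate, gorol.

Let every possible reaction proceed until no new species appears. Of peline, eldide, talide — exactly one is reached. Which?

sabol and arcane present → qilate forms (Rx 8).
sabol and qilate present → mirane forms (Rx 5).
mirane and arcane present → umbane forms (Rx 1).
umbane present → zanate forms (Rx 6).
zanate and arcane present → peline forms (Rx 4).
talide would need eldide and peline (Rx 3), but eldide never forms. eldide would need talide (Rx 2), but talide never forms.

peline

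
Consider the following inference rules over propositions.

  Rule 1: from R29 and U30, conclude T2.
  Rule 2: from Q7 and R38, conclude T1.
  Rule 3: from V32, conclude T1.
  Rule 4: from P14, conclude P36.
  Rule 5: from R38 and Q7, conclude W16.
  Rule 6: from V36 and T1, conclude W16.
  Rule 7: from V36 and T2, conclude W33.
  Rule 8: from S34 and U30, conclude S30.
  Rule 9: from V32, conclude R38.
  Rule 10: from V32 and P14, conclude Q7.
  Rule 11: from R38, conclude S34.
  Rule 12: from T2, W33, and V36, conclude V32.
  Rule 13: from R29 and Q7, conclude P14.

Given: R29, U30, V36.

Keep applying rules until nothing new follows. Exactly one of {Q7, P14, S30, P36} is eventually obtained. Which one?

S30

R29 and U30 hold, so T2 follows (Rule 1).
V36 and T2 hold, so W33 follows (Rule 7).
T2, W33, and V36 hold, so V32 follows (Rule 12).
From V32, Rule 9 gives R38.
From R38, Rule 11 gives S34.
S34 and U30 hold, so S30 follows (Rule 8).
Q7 would need V32 and P14 (Rule 10), but P14 is never established. P14 would need R29 and Q7 (Rule 13), but Q7 is never established. P36 would need P14 (Rule 4), but P14 is never established.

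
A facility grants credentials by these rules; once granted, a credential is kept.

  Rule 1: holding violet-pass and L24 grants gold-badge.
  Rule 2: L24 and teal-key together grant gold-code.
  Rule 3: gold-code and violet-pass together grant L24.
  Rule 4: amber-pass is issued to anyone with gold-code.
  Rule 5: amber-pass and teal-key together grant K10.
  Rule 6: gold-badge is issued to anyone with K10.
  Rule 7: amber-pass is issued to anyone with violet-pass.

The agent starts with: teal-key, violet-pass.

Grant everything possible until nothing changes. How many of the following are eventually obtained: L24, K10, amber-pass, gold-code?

2

Holding violet-pass grants amber-pass (Rule 7).
Holding amber-pass and teal-key grants K10 (Rule 5).
L24 would need gold-code and violet-pass (Rule 3), but gold-code is never granted.
K10: reached.
amber-pass: reached.
gold-code would need L24 and teal-key (Rule 2), but L24 is never granted.
Reached: K10 and amber-pass — 2 of the 4.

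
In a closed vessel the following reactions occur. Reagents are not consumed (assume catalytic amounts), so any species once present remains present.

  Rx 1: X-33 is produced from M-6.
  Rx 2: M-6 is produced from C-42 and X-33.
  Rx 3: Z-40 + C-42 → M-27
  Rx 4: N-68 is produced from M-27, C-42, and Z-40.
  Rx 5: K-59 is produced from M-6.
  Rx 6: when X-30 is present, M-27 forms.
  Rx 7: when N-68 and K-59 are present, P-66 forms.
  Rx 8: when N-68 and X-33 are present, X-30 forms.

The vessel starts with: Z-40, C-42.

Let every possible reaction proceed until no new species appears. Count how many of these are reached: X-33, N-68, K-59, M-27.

2

Z-40 and C-42 present → M-27 forms (Rx 3).
M-27, C-42, and Z-40 present → N-68 forms (Rx 4).
X-33 would need M-6 (Rx 1), but M-6 never forms.
N-68: reached.
K-59 would need M-6 (Rx 5), but M-6 never forms.
M-27: reached.
Reached: N-68 and M-27 — 2 of the 4.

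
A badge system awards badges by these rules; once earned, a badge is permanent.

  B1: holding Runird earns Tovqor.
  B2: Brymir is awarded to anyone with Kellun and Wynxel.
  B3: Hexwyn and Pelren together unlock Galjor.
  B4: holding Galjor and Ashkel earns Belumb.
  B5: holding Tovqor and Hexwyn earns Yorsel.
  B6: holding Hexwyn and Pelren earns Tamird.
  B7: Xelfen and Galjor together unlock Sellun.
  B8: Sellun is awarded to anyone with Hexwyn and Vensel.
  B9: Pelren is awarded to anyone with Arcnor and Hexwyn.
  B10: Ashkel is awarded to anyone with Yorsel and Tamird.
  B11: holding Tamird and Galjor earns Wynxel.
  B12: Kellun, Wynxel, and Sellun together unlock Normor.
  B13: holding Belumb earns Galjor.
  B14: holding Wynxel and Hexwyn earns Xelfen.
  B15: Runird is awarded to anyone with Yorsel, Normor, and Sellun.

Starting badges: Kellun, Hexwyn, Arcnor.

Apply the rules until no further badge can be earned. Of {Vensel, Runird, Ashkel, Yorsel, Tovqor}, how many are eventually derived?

0

No rule produces Vensel, and it is not given.
Runird would need Yorsel, Normor, and Sellun (B15), but Yorsel is never earned.
Ashkel would need Yorsel and Tamird (B10), but Yorsel is never earned.
Yorsel would need Tovqor and Hexwyn (B5), but Tovqor is never earned.
Tovqor would need Runird (B1), but Runird is never earned.
None of the 5 are reached.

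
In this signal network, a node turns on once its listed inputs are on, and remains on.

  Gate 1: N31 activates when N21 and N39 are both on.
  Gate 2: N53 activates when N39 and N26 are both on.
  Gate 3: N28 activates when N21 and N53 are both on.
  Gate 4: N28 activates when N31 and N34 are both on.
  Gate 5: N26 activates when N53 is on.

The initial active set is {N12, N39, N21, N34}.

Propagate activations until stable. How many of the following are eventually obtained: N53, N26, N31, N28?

N21 and N39 are on, so N31 activates (Gate 1).
N31 and N34 are on, so N28 activates (Gate 4).
N53 would need N39 and N26 (Gate 2), but N26 never turns on.
N26 would need N53 (Gate 5), but N53 never turns on.
N31: reached.
N28: reached.
Reached: N31 and N28 — 2 of the 4.

2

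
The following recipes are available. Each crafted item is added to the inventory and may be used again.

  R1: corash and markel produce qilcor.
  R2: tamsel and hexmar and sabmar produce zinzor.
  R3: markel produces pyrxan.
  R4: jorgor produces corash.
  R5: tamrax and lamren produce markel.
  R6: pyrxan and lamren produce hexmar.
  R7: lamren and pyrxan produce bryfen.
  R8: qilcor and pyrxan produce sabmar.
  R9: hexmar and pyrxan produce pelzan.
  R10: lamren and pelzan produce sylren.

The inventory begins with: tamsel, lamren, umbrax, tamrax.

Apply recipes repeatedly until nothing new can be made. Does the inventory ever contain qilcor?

No

qilcor would need corash and markel (R1), but corash is never obtained.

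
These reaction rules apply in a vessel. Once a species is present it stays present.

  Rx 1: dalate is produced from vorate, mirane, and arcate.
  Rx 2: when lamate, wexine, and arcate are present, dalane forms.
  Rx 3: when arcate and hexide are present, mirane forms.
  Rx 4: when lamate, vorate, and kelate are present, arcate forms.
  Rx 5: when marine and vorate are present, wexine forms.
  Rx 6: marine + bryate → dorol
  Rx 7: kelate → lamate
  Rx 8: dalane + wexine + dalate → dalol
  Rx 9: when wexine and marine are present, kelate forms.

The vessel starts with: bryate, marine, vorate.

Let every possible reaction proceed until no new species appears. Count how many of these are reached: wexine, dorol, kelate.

3

marine and vorate present → wexine forms (Rx 5).
marine and bryate present → dorol forms (Rx 6).
wexine and marine present → kelate forms (Rx 9).
wexine: reached.
dorol: reached.
kelate: reached.
All 3 are reached.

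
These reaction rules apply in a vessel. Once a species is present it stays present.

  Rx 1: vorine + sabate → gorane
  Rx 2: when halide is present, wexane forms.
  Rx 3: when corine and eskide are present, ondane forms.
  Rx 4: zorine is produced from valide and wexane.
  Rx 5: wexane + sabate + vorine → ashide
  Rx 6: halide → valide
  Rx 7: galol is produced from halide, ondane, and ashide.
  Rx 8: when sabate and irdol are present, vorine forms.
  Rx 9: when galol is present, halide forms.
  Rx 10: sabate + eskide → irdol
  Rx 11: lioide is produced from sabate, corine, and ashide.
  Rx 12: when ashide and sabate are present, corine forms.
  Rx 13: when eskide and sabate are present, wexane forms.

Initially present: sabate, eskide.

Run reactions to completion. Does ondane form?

Yes

sabate and eskide present → irdol forms (Rx 10).
eskide and sabate present → wexane forms (Rx 13).
sabate and irdol present → vorine forms (Rx 8).
wexane, sabate, and vorine present → ashide forms (Rx 5).
ashide and sabate present → corine forms (Rx 12).
corine and eskide present → ondane forms (Rx 3).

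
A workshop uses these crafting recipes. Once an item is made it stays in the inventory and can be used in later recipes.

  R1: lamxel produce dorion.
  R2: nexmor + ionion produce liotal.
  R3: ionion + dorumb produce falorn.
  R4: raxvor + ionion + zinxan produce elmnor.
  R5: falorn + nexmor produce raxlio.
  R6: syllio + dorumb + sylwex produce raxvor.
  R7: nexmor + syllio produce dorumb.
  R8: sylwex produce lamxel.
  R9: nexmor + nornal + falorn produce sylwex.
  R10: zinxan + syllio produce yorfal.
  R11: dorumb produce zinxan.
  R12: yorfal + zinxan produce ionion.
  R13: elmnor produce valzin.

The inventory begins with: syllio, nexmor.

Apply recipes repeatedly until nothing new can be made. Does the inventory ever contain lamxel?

No

lamxel would need sylwex (R8), but sylwex is never obtained.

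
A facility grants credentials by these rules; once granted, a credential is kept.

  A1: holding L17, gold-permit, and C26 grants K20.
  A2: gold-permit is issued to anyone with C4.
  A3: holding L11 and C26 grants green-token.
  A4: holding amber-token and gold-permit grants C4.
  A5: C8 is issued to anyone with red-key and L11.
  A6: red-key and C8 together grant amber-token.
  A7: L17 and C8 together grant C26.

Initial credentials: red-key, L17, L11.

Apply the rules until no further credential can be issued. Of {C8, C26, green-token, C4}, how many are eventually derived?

Holding red-key and L11 grants C8 (A5).
Holding L17 and C8 grants C26 (A7).
Holding L11 and C26 grants green-token (A3).
C8: reached.
C26: reached.
green-token: reached.
C4 would need amber-token and gold-permit (A4), but gold-permit is never granted.
Reached: C8, C26, and green-token — 3 of the 4.

3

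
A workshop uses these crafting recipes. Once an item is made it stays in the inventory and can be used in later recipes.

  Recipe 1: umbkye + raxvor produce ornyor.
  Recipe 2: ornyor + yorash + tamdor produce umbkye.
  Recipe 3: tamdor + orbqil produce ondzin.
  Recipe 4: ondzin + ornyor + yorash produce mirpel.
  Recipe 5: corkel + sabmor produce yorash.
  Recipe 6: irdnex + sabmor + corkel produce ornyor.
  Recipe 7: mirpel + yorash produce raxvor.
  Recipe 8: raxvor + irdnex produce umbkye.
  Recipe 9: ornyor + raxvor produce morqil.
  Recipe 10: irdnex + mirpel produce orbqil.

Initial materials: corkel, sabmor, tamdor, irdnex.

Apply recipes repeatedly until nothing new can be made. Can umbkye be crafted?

Using Recipe 5, corkel and sabmor make yorash.
Using Recipe 6, irdnex, sabmor, and corkel make ornyor.
Using Recipe 2, ornyor, yorash, and tamdor make umbkye.

Yes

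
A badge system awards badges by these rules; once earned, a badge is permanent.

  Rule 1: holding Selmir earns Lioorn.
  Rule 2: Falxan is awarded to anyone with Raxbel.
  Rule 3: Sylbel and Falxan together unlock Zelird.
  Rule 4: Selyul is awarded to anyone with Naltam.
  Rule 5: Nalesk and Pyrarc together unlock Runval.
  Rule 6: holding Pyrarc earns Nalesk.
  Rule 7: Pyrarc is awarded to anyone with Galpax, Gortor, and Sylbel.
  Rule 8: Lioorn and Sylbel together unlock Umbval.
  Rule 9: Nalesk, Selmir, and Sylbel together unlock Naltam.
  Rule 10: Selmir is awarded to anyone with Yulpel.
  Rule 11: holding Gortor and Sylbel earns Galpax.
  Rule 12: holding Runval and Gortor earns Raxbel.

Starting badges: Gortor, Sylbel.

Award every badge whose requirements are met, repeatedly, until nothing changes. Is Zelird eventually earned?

Yes

With Gortor and Sylbel, Galpax is earned (Rule 11).
With Galpax, Gortor, and Sylbel, Pyrarc is earned (Rule 7).
With Pyrarc, Nalesk is earned (Rule 6).
With Nalesk and Pyrarc, Runval is earned (Rule 5).
With Runval and Gortor, Raxbel is earned (Rule 12).
With Raxbel, Falxan is earned (Rule 2).
With Sylbel and Falxan, Zelird is earned (Rule 3).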